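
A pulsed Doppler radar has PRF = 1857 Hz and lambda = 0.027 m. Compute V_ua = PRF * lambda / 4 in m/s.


V_ua = 1857 * 0.027 / 4 = 12.5 m/s

12.5 m/s


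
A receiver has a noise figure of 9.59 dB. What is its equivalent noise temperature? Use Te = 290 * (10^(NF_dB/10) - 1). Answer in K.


NF_lin = 10^(9.59/10) = 9.099133
Te = 290 * (9.099133 - 1) = 2348.7 K

2348.7 K


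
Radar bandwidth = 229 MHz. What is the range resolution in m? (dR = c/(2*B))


dR = 3e8 / (2 * 229000000.0) = 0.66 m

0.66 m


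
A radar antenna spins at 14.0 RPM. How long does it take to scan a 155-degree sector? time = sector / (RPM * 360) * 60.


t = 155 / (14.0 * 360) * 60 = 1.85 s

1.85 s


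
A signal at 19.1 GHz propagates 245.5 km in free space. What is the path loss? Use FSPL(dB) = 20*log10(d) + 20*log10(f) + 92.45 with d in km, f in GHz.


20*log10(245.5) = 47.8
20*log10(19.1) = 25.62
FSPL = 165.9 dB

165.9 dB


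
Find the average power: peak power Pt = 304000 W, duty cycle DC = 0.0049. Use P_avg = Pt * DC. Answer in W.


P_avg = 304000 * 0.0049 = 1489.6 W

1489.6 W


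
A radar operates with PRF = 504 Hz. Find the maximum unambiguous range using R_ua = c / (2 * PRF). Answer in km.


R_ua = 3e8 / (2 * 504) = 297619.0 m = 297.6 km

297.6 km


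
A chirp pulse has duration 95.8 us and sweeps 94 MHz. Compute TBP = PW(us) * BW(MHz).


TBP = 95.8 * 94 = 9005.2

9005.2


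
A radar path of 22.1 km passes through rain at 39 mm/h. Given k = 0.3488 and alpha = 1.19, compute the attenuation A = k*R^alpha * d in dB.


gamma = 0.3488 * 39^1.19 = 27.286219 dB/km
A = 27.286219 * 22.1 = 603.03 dB

603.03 dB


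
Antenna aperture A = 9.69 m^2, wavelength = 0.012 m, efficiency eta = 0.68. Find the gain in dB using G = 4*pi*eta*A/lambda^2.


G_linear = 4*pi*0.68*9.69/0.012^2 = 575016.18
G_dB = 10*log10(575016.18) = 57.6 dB

57.6 dB


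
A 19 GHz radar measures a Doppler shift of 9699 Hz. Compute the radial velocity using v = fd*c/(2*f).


v = 9699 * 3e8 / (2 * 19000000000.0) = 76.6 m/s

76.6 m/s


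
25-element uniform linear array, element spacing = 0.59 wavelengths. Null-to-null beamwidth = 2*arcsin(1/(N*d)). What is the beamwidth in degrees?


1/(N*d) = 1/(25*0.59) = 0.067797
BW = 2*arcsin(0.067797) = 7.8 degrees

7.8 degrees


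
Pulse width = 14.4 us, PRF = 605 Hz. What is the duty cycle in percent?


DC = 14.4e-6 * 605 * 100 = 0.87%

0.87%


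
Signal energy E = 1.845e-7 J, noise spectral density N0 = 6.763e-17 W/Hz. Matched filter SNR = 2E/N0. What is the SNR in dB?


SNR_lin = 2 * 1.845e-7 / 6.763e-17 = 5.456e9
SNR_dB = 10*log10(5.456e9) = 97.4 dB

97.4 dB


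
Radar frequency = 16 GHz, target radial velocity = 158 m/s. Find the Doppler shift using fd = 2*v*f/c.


fd = 2 * 158 * 16000000000.0 / 3e8 = 16853.3 Hz

16853.3 Hz


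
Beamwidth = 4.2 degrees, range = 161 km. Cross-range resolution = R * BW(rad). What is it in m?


BW_rad = 0.073303829
CR = 161000 * 0.073303829 = 11801.9 m

11801.9 m


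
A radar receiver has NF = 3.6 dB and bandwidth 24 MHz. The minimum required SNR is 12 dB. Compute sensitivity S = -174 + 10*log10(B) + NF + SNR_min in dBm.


10*log10(24000000.0) = 73.8
S = -174 + 73.8 + 3.6 + 12 = -84.6 dBm

-84.6 dBm


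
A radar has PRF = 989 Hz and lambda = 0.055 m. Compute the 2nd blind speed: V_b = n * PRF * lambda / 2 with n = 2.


V_blind = 2 * 989 * 0.055 / 2 = 54.4 m/s

54.4 m/s


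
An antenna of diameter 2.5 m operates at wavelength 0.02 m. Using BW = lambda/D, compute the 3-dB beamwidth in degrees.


BW_rad = 0.02 / 2.5 = 0.008
BW_deg = 0.46 degrees

0.46 degrees


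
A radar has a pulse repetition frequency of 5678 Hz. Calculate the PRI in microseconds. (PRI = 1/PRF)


PRI = 1/5678 = 0.0001761184 s = 176.1 us

176.1 us


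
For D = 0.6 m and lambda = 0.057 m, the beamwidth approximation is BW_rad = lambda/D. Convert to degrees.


BW_rad = 0.057 / 0.6 = 0.095
BW_deg = 5.44 degrees

5.44 degrees


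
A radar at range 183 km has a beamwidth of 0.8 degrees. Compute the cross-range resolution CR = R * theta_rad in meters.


BW_rad = 0.013962634
CR = 183000 * 0.013962634 = 2555.2 m

2555.2 m


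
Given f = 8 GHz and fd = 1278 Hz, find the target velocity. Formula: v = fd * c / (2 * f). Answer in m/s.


v = 1278 * 3e8 / (2 * 8000000000.0) = 24.0 m/s

24.0 m/s


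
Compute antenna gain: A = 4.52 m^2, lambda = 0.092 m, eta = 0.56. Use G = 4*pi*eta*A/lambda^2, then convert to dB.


G_linear = 4*pi*0.56*4.52/0.092^2 = 3758.03
G_dB = 10*log10(3758.03) = 35.7 dB

35.7 dB


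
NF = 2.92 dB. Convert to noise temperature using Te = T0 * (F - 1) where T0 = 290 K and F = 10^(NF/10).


NF_lin = 10^(2.92/10) = 1.958845
Te = 290 * (1.958845 - 1) = 278.1 K

278.1 K


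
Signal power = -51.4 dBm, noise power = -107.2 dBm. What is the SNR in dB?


SNR = -51.4 - (-107.2) = 55.8 dB

55.8 dB


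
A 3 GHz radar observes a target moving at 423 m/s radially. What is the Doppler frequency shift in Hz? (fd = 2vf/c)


fd = 2 * 423 * 3000000000.0 / 3e8 = 8460.0 Hz

8460.0 Hz


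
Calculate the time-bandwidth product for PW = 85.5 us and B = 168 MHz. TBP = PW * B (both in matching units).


TBP = 85.5 * 168 = 14364.0

14364.0


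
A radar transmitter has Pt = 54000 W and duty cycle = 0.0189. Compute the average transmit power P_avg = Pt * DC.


P_avg = 54000 * 0.0189 = 1020.6 W

1020.6 W


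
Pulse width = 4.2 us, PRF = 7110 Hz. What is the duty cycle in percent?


DC = 4.2e-6 * 7110 * 100 = 2.99%

2.99%


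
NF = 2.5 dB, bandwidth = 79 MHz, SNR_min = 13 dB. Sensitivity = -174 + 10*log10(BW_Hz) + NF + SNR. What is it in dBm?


10*log10(79000000.0) = 78.98
S = -174 + 78.98 + 2.5 + 13 = -79.5 dBm

-79.5 dBm


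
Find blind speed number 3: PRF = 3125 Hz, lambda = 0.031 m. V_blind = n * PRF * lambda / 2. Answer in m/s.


V_blind = 3 * 3125 * 0.031 / 2 = 145.3 m/s

145.3 m/s


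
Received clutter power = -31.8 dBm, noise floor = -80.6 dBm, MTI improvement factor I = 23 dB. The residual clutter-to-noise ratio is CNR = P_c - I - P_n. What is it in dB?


CNR = -31.8 - 23 - (-80.6) = 25.8 dB

25.8 dB


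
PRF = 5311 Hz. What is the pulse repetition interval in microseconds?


PRI = 1/5311 = 0.0001882885 s = 188.3 us

188.3 us


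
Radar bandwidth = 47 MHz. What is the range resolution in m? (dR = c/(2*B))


dR = 3e8 / (2 * 47000000.0) = 3.19 m

3.19 m


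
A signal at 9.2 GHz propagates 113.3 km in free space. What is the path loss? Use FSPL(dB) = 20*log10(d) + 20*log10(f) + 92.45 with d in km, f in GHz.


20*log10(113.3) = 41.08
20*log10(9.2) = 19.28
FSPL = 152.8 dB

152.8 dB


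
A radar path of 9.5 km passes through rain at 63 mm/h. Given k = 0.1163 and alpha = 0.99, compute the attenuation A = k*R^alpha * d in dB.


gamma = 0.1163 * 63^0.99 = 7.029539 dB/km
A = 7.029539 * 9.5 = 66.78 dB

66.78 dB


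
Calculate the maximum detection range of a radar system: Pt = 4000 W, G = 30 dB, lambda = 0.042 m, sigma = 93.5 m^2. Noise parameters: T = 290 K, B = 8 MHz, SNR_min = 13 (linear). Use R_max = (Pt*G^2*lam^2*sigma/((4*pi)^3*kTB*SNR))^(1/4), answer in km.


G_lin = 10^(30/10) = 1000.0
R^4 = 4000 * 1000.0^2 * 0.042^2 * 93.5 / ((4*pi)^3 * 1.38e-23 * 290 * 8000000.0 * 13)
R^4 = 7.98785e17 m^4
R_max = (7.98785e17)^(1/4) = 29895.6 m = 29.9 km

29.9 km


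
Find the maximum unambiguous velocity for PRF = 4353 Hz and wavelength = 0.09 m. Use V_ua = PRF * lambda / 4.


V_ua = 4353 * 0.09 / 4 = 97.9 m/s

97.9 m/s


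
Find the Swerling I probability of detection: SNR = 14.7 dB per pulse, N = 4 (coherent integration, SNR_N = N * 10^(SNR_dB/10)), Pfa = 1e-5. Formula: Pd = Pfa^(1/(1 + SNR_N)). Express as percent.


SNR_lin = 10^(14.7/10) = 29.51209
SNR_N = 4 * 29.51209 = 118.04836
1/(1 + SNR_N) = 1/119.04836 = 0.0083999
Pd = (1e-5)^0.0083999 = 0.90782
Pd = 90.8%

90.8%


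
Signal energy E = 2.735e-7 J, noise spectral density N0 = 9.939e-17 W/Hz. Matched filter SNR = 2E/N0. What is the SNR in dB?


SNR_lin = 2 * 2.735e-7 / 9.939e-17 = 5.504e9
SNR_dB = 10*log10(5.504e9) = 97.4 dB

97.4 dB


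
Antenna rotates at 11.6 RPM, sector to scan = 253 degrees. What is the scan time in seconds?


t = 253 / (11.6 * 360) * 60 = 3.64 s

3.64 s


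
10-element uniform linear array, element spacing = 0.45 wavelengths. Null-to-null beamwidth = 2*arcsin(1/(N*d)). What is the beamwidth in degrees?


1/(N*d) = 1/(10*0.45) = 0.222222
BW = 2*arcsin(0.222222) = 25.7 degrees

25.7 degrees


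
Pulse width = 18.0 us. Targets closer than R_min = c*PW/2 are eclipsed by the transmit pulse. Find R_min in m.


R_min = 3e8 * 18.0e-6 / 2 = 2700.0 m

2700.0 m


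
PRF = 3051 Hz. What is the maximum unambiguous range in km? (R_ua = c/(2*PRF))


R_ua = 3e8 / (2 * 3051) = 49164.2 m = 49.2 km

49.2 km


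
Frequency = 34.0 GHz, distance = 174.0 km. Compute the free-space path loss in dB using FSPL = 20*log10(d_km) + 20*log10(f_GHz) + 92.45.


20*log10(174.0) = 44.81
20*log10(34.0) = 30.63
FSPL = 167.9 dB

167.9 dB


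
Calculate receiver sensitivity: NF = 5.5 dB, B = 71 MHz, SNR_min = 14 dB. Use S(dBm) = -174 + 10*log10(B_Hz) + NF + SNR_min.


10*log10(71000000.0) = 78.51
S = -174 + 78.51 + 5.5 + 14 = -76.0 dBm

-76.0 dBm


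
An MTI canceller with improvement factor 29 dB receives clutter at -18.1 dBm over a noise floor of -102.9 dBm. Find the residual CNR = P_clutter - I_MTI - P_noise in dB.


CNR = -18.1 - 29 - (-102.9) = 55.8 dB

55.8 dB


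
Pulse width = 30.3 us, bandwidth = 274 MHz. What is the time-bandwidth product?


TBP = 30.3 * 274 = 8302.2

8302.2


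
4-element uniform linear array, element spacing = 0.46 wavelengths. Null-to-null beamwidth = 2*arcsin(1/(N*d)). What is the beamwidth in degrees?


1/(N*d) = 1/(4*0.46) = 0.543478
BW = 2*arcsin(0.543478) = 65.8 degrees

65.8 degrees


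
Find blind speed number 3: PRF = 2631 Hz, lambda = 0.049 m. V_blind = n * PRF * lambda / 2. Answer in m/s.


V_blind = 3 * 2631 * 0.049 / 2 = 193.4 m/s

193.4 m/s


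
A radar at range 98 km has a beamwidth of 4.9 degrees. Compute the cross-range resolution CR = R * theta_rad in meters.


BW_rad = 0.085521133
CR = 98000 * 0.085521133 = 8381.1 m

8381.1 m


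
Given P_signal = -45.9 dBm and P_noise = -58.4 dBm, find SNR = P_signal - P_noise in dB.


SNR = -45.9 - (-58.4) = 12.5 dB

12.5 dB


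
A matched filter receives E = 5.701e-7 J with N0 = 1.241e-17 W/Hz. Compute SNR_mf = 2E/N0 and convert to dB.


SNR_lin = 2 * 5.701e-7 / 1.241e-17 = 9.188e10
SNR_dB = 10*log10(9.188e10) = 109.6 dB

109.6 dB


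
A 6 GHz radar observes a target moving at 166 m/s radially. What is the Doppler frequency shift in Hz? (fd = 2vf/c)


fd = 2 * 166 * 6000000000.0 / 3e8 = 6640.0 Hz

6640.0 Hz


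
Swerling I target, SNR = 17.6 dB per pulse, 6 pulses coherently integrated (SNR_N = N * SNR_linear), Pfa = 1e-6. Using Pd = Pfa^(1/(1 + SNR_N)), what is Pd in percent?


SNR_lin = 10^(17.6/10) = 57.54399
SNR_N = 6 * 57.54399 = 345.26394
1/(1 + SNR_N) = 1/346.26394 = 0.002888
Pd = (1e-6)^0.002888 = 0.96089
Pd = 96.1%

96.1%


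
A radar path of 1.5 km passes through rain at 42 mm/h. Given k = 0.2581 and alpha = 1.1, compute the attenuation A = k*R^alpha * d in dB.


gamma = 0.2581 * 42^1.1 = 15.752962 dB/km
A = 15.752962 * 1.5 = 23.63 dB

23.63 dB


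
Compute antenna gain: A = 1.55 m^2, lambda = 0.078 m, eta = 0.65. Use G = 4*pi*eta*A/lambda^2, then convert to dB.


G_linear = 4*pi*0.65*1.55/0.078^2 = 2080.97
G_dB = 10*log10(2080.97) = 33.2 dB

33.2 dB


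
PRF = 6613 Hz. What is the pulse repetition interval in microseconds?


PRI = 1/6613 = 0.0001512173 s = 151.2 us

151.2 us


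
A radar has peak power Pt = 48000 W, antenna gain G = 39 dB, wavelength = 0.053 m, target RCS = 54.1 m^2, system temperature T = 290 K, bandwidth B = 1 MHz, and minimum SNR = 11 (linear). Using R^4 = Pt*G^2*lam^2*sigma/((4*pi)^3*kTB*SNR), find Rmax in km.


G_lin = 10^(39/10) = 7943.282347
R^4 = 48000 * 7943.282347^2 * 0.053^2 * 54.1 / ((4*pi)^3 * 1.38e-23 * 290 * 1000000.0 * 11)
R^4 = 5.26855e21 m^4
R_max = (5.26855e21)^(1/4) = 269415.6 m = 269.4 km

269.4 km


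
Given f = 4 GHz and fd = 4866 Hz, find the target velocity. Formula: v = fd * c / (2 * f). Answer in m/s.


v = 4866 * 3e8 / (2 * 4000000000.0) = 182.5 m/s

182.5 m/s


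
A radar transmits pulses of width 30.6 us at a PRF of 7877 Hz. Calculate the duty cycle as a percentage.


DC = 30.6e-6 * 7877 * 100 = 24.1%

24.1%


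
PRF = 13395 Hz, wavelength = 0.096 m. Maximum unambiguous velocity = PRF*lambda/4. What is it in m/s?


V_ua = 13395 * 0.096 / 4 = 321.5 m/s

321.5 m/s


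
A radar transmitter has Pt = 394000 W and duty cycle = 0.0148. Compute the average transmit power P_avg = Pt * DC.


P_avg = 394000 * 0.0148 = 5831.2 W

5831.2 W


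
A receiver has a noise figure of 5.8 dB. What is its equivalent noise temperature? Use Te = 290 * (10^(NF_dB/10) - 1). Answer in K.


NF_lin = 10^(5.8/10) = 3.801894
Te = 290 * (3.801894 - 1) = 812.5 K

812.5 K


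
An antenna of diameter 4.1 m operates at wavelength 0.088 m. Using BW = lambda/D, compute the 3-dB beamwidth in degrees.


BW_rad = 0.088 / 4.1 = 0.021463
BW_deg = 1.23 degrees

1.23 degrees


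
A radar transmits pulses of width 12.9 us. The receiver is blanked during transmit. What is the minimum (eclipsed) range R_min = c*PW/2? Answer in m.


R_min = 3e8 * 12.9e-6 / 2 = 1935.0 m

1935.0 m


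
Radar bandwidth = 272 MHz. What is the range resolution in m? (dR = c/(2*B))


dR = 3e8 / (2 * 272000000.0) = 0.55 m

0.55 m


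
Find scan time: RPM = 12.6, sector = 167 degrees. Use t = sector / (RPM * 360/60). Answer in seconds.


t = 167 / (12.6 * 360) * 60 = 2.21 s

2.21 s


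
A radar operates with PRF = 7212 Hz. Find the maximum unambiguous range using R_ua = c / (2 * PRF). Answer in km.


R_ua = 3e8 / (2 * 7212) = 20798.7 m = 20.8 km

20.8 km


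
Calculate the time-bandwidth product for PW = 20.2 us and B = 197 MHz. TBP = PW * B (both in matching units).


TBP = 20.2 * 197 = 3979.4

3979.4


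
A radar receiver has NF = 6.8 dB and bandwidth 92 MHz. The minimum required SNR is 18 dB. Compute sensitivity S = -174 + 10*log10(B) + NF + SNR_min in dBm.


10*log10(92000000.0) = 79.64
S = -174 + 79.64 + 6.8 + 18 = -69.6 dBm

-69.6 dBm


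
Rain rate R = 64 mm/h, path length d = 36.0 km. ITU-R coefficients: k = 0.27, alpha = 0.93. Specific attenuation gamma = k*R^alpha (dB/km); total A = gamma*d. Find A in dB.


gamma = 0.27 * 64^0.93 = 12.915498 dB/km
A = 12.915498 * 36.0 = 464.96 dB

464.96 dB


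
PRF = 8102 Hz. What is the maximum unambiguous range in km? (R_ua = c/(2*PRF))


R_ua = 3e8 / (2 * 8102) = 18513.9 m = 18.5 km

18.5 km


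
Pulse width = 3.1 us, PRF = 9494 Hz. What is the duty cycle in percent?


DC = 3.1e-6 * 9494 * 100 = 2.94%

2.94%


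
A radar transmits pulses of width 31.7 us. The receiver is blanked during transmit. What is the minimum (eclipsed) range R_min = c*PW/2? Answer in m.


R_min = 3e8 * 31.7e-6 / 2 = 4755.0 m

4755.0 m


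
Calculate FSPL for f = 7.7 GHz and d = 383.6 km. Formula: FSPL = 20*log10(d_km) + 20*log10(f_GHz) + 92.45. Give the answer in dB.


20*log10(383.6) = 51.68
20*log10(7.7) = 17.73
FSPL = 161.9 dB

161.9 dB


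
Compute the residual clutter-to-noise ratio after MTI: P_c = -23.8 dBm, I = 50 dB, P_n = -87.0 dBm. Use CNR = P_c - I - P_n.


CNR = -23.8 - 50 - (-87.0) = 13.2 dB

13.2 dB


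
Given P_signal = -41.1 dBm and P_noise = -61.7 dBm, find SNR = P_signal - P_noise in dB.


SNR = -41.1 - (-61.7) = 20.6 dB

20.6 dB


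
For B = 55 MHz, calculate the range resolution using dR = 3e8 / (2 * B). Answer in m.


dR = 3e8 / (2 * 55000000.0) = 2.73 m

2.73 m


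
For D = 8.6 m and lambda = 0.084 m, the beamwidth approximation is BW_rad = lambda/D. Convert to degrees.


BW_rad = 0.084 / 8.6 = 0.009767
BW_deg = 0.56 degrees

0.56 degrees


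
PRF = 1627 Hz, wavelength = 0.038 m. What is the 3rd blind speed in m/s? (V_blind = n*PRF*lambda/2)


V_blind = 3 * 1627 * 0.038 / 2 = 92.7 m/s

92.7 m/s


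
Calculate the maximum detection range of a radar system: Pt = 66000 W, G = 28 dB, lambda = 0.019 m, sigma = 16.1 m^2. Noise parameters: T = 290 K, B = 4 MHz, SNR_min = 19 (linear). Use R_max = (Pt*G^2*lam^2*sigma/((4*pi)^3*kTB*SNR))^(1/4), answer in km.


G_lin = 10^(28/10) = 630.957344
R^4 = 66000 * 630.957344^2 * 0.019^2 * 16.1 / ((4*pi)^3 * 1.38e-23 * 290 * 4000000.0 * 19)
R^4 = 2.53021e17 m^4
R_max = (2.53021e17)^(1/4) = 22427.9 m = 22.4 km

22.4 km


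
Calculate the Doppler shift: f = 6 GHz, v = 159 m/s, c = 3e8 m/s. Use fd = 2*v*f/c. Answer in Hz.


fd = 2 * 159 * 6000000000.0 / 3e8 = 6360.0 Hz

6360.0 Hz


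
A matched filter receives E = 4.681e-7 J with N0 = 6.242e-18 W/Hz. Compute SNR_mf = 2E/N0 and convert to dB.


SNR_lin = 2 * 4.681e-7 / 6.242e-18 = 1.5e11
SNR_dB = 10*log10(1.5e11) = 111.8 dB

111.8 dB


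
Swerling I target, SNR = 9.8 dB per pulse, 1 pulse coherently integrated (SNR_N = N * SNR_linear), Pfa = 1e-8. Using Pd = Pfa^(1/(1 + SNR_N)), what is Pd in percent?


SNR_lin = 10^(9.8/10) = 9.54993
SNR_N = 1 * 9.54993 = 9.54993
1/(1 + SNR_N) = 1/10.54993 = 0.0947874
Pd = (1e-8)^0.0947874 = 0.17446
Pd = 17.4%

17.4%


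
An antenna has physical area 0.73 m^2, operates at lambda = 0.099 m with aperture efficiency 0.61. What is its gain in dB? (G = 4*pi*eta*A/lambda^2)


G_linear = 4*pi*0.61*0.73/0.099^2 = 570.94
G_dB = 10*log10(570.94) = 27.6 dB

27.6 dB


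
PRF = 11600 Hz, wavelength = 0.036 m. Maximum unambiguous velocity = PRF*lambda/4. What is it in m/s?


V_ua = 11600 * 0.036 / 4 = 104.4 m/s

104.4 m/s


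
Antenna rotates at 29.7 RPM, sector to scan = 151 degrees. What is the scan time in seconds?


t = 151 / (29.7 * 360) * 60 = 0.85 s

0.85 s


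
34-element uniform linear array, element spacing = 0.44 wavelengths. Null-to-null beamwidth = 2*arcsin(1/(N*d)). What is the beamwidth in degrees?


1/(N*d) = 1/(34*0.44) = 0.066845
BW = 2*arcsin(0.066845) = 7.7 degrees

7.7 degrees


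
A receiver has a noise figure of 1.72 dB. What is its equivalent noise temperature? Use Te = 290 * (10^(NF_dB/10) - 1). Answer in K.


NF_lin = 10^(1.72/10) = 1.485936
Te = 290 * (1.485936 - 1) = 140.9 K

140.9 K


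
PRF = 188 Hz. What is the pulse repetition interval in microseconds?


PRI = 1/188 = 0.0053191489 s = 5319.1 us

5319.1 us


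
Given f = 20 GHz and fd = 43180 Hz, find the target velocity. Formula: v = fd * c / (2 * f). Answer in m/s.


v = 43180 * 3e8 / (2 * 20000000000.0) = 323.9 m/s

323.9 m/s


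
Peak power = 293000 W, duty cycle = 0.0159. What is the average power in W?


P_avg = 293000 * 0.0159 = 4658.7 W

4658.7 W


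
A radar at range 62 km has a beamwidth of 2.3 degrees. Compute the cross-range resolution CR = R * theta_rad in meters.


BW_rad = 0.040142573
CR = 62000 * 0.040142573 = 2488.8 m

2488.8 m


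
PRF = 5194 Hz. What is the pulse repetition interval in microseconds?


PRI = 1/5194 = 0.0001925298 s = 192.5 us

192.5 us


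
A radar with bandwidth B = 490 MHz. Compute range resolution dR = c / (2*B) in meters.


dR = 3e8 / (2 * 490000000.0) = 0.31 m

0.31 m


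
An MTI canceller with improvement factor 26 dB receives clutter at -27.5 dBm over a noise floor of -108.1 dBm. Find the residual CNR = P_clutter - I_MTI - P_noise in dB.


CNR = -27.5 - 26 - (-108.1) = 54.6 dB

54.6 dB


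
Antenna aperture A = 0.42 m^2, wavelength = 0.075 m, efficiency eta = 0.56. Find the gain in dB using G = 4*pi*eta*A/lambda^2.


G_linear = 4*pi*0.56*0.42/0.075^2 = 525.44
G_dB = 10*log10(525.44) = 27.2 dB

27.2 dB


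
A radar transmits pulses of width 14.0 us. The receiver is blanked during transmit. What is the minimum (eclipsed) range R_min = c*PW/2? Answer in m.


R_min = 3e8 * 14.0e-6 / 2 = 2100.0 m

2100.0 m


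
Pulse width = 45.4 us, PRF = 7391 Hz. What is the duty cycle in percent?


DC = 45.4e-6 * 7391 * 100 = 33.56%

33.56%


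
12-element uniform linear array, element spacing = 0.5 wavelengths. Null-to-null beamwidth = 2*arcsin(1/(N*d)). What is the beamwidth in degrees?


1/(N*d) = 1/(12*0.5) = 0.166667
BW = 2*arcsin(0.166667) = 19.2 degrees

19.2 degrees


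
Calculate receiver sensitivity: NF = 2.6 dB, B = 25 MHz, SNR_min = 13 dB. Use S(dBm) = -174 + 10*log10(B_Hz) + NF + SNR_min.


10*log10(25000000.0) = 73.98
S = -174 + 73.98 + 2.6 + 13 = -84.4 dBm

-84.4 dBm


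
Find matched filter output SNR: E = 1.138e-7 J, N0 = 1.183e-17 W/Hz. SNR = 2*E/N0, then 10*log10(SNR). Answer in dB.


SNR_lin = 2 * 1.138e-7 / 1.183e-17 = 1.924e10
SNR_dB = 10*log10(1.924e10) = 102.8 dB

102.8 dB


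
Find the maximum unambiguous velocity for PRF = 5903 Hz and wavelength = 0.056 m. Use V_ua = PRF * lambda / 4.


V_ua = 5903 * 0.056 / 4 = 82.6 m/s

82.6 m/s


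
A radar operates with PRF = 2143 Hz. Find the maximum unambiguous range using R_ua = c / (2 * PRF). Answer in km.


R_ua = 3e8 / (2 * 2143) = 69995.3 m = 70.0 km

70.0 km


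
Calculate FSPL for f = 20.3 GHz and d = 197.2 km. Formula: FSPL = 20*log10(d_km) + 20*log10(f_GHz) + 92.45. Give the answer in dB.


20*log10(197.2) = 45.9
20*log10(20.3) = 26.15
FSPL = 164.5 dB

164.5 dB


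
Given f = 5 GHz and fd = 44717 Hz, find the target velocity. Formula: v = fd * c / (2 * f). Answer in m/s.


v = 44717 * 3e8 / (2 * 5000000000.0) = 1341.5 m/s

1341.5 m/s


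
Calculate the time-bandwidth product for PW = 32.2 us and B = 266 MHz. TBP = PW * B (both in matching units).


TBP = 32.2 * 266 = 8565.2

8565.2


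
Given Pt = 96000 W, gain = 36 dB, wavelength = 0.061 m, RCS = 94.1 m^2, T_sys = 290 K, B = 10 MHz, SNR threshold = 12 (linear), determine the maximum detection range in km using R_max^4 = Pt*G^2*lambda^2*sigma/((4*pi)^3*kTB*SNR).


G_lin = 10^(36/10) = 3981.071706
R^4 = 96000 * 3981.071706^2 * 0.061^2 * 94.1 / ((4*pi)^3 * 1.38e-23 * 290 * 10000000.0 * 12)
R^4 = 5.59027e20 m^4
R_max = (5.59027e20)^(1/4) = 153765.2 m = 153.8 km

153.8 km


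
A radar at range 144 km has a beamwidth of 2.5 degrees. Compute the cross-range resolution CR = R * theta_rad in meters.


BW_rad = 0.043633231
CR = 144000 * 0.043633231 = 6283.2 m

6283.2 m


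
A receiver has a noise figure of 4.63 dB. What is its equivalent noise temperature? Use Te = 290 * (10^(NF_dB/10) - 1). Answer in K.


NF_lin = 10^(4.63/10) = 2.904023
Te = 290 * (2.904023 - 1) = 552.2 K

552.2 K


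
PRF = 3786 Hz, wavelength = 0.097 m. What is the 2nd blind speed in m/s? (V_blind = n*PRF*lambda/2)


V_blind = 2 * 3786 * 0.097 / 2 = 367.2 m/s

367.2 m/s


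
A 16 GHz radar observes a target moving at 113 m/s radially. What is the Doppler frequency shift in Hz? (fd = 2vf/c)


fd = 2 * 113 * 16000000000.0 / 3e8 = 12053.3 Hz

12053.3 Hz


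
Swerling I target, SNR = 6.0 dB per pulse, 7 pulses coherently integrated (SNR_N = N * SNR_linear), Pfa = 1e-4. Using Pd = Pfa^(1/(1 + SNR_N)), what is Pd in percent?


SNR_lin = 10^(6.0/10) = 3.98107
SNR_N = 7 * 3.98107 = 27.86749
1/(1 + SNR_N) = 1/28.86749 = 0.034641
Pd = (1e-4)^0.034641 = 0.72684
Pd = 72.7%

72.7%


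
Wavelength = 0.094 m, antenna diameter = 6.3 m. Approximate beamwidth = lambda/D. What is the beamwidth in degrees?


BW_rad = 0.094 / 6.3 = 0.014921
BW_deg = 0.85 degrees

0.85 degrees


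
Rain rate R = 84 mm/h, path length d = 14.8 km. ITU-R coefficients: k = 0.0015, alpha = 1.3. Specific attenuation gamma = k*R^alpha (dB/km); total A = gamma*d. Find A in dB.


gamma = 0.0015 * 84^1.3 = 0.476052 dB/km
A = 0.476052 * 14.8 = 7.05 dB

7.05 dB


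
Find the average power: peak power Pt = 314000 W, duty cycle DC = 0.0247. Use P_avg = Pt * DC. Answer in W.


P_avg = 314000 * 0.0247 = 7755.8 W

7755.8 W


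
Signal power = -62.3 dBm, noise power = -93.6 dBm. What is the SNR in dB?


SNR = -62.3 - (-93.6) = 31.3 dB

31.3 dB


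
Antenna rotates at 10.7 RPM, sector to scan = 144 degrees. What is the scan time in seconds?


t = 144 / (10.7 * 360) * 60 = 2.24 s

2.24 s


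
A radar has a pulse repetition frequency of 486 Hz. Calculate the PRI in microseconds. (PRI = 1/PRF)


PRI = 1/486 = 0.0020576132 s = 2057.6 us

2057.6 us


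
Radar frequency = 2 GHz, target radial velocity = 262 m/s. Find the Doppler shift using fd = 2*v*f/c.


fd = 2 * 262 * 2000000000.0 / 3e8 = 3493.3 Hz

3493.3 Hz


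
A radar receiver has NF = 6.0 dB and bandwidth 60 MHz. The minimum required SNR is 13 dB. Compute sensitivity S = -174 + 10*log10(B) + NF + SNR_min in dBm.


10*log10(60000000.0) = 77.78
S = -174 + 77.78 + 6.0 + 13 = -77.2 dBm

-77.2 dBm


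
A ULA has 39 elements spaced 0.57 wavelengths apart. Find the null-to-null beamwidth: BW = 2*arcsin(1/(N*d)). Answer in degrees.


1/(N*d) = 1/(39*0.57) = 0.044984
BW = 2*arcsin(0.044984) = 5.2 degrees

5.2 degrees


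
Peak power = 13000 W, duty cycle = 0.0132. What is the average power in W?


P_avg = 13000 * 0.0132 = 171.6 W

171.6 W


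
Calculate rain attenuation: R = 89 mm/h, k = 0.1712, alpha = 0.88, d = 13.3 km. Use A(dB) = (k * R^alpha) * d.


gamma = 0.1712 * 89^0.88 = 8.891335 dB/km
A = 8.891335 * 13.3 = 118.25 dB

118.25 dB


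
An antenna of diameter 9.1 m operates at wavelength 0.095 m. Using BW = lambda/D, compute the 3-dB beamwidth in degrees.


BW_rad = 0.095 / 9.1 = 0.01044
BW_deg = 0.6 degrees

0.6 degrees


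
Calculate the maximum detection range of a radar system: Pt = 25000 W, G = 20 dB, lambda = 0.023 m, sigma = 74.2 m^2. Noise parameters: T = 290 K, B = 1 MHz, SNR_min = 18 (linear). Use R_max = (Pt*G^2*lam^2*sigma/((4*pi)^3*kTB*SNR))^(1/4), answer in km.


G_lin = 10^(20/10) = 100.0
R^4 = 25000 * 100.0^2 * 0.023^2 * 74.2 / ((4*pi)^3 * 1.38e-23 * 290 * 1000000.0 * 18)
R^4 = 6.86468e16 m^4
R_max = (6.86468e16)^(1/4) = 16186.6 m = 16.2 km

16.2 km


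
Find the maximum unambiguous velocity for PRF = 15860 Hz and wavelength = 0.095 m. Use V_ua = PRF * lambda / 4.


V_ua = 15860 * 0.095 / 4 = 376.7 m/s

376.7 m/s


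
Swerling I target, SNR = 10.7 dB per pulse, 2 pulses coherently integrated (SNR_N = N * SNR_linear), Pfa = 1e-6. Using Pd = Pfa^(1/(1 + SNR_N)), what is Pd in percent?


SNR_lin = 10^(10.7/10) = 11.74898
SNR_N = 2 * 11.74898 = 23.49796
1/(1 + SNR_N) = 1/24.49796 = 0.0408197
Pd = (1e-6)^0.0408197 = 0.56896
Pd = 56.9%

56.9%


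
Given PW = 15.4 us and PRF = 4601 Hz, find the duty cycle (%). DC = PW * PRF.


DC = 15.4e-6 * 4601 * 100 = 7.09%

7.09%


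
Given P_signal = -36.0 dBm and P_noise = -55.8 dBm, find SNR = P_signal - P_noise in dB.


SNR = -36.0 - (-55.8) = 19.8 dB

19.8 dB


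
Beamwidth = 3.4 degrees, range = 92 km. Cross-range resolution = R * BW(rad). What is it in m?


BW_rad = 0.059341195
CR = 92000 * 0.059341195 = 5459.4 m

5459.4 m


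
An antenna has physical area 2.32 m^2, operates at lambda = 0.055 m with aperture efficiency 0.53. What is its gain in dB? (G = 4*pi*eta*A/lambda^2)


G_linear = 4*pi*0.53*2.32/0.055^2 = 5107.97
G_dB = 10*log10(5107.97) = 37.1 dB

37.1 dB


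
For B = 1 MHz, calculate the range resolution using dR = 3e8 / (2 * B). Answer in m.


dR = 3e8 / (2 * 1000000.0) = 150.0 m

150.0 m


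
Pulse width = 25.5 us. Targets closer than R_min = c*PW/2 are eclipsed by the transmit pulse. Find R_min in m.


R_min = 3e8 * 25.5e-6 / 2 = 3825.0 m

3825.0 m


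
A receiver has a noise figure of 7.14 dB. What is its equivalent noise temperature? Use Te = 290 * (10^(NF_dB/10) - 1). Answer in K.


NF_lin = 10^(7.14/10) = 5.176068
Te = 290 * (5.176068 - 1) = 1211.1 K

1211.1 K


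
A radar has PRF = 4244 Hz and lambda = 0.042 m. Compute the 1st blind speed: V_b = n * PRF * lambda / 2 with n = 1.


V_blind = 1 * 4244 * 0.042 / 2 = 89.1 m/s

89.1 m/s


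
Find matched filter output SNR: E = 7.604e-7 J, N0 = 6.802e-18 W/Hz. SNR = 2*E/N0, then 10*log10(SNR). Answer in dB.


SNR_lin = 2 * 7.604e-7 / 6.802e-18 = 2.236e11
SNR_dB = 10*log10(2.236e11) = 113.5 dB

113.5 dB


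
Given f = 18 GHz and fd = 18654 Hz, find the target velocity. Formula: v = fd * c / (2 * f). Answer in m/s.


v = 18654 * 3e8 / (2 * 18000000000.0) = 155.5 m/s

155.5 m/s


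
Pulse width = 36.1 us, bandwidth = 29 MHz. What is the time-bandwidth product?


TBP = 36.1 * 29 = 1046.9

1046.9


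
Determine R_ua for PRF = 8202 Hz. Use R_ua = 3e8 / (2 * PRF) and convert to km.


R_ua = 3e8 / (2 * 8202) = 18288.2 m = 18.3 km

18.3 km


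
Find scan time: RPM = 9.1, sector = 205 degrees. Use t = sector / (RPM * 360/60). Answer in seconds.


t = 205 / (9.1 * 360) * 60 = 3.75 s

3.75 s


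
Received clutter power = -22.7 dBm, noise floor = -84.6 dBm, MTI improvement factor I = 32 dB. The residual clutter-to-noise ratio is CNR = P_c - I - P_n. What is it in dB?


CNR = -22.7 - 32 - (-84.6) = 29.9 dB

29.9 dB


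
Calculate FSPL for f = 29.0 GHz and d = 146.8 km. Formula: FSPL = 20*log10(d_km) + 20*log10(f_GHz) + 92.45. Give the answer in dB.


20*log10(146.8) = 43.33
20*log10(29.0) = 29.25
FSPL = 165.0 dB

165.0 dB


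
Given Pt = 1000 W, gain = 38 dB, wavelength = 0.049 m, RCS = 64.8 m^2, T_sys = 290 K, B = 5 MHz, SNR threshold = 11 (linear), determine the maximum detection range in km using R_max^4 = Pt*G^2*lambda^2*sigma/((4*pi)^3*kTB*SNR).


G_lin = 10^(38/10) = 6309.573445
R^4 = 1000 * 6309.573445^2 * 0.049^2 * 64.8 / ((4*pi)^3 * 1.38e-23 * 290 * 5000000.0 * 11)
R^4 = 1.41807e19 m^4
R_max = (1.41807e19)^(1/4) = 61365.5 m = 61.4 km

61.4 km


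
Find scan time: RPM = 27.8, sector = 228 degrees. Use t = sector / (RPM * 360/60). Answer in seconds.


t = 228 / (27.8 * 360) * 60 = 1.37 s

1.37 s


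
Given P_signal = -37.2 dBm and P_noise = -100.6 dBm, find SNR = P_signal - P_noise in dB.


SNR = -37.2 - (-100.6) = 63.4 dB

63.4 dB


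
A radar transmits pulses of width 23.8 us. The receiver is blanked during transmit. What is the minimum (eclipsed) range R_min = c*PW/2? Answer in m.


R_min = 3e8 * 23.8e-6 / 2 = 3570.0 m

3570.0 m


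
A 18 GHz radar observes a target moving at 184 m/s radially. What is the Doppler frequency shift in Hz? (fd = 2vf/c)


fd = 2 * 184 * 18000000000.0 / 3e8 = 22080.0 Hz

22080.0 Hz


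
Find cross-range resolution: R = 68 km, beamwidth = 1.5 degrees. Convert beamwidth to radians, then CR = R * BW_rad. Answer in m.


BW_rad = 0.026179939
CR = 68000 * 0.026179939 = 1780.2 m

1780.2 m


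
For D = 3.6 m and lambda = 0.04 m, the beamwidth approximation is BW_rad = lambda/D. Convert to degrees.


BW_rad = 0.04 / 3.6 = 0.011111
BW_deg = 0.64 degrees

0.64 degrees


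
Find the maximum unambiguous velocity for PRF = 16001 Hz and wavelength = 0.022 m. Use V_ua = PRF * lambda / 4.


V_ua = 16001 * 0.022 / 4 = 88.0 m/s

88.0 m/s


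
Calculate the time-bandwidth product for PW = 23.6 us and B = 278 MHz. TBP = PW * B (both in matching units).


TBP = 23.6 * 278 = 6560.8

6560.8


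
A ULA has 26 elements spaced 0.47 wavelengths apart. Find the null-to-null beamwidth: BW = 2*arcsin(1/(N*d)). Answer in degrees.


1/(N*d) = 1/(26*0.47) = 0.081833
BW = 2*arcsin(0.081833) = 9.4 degrees

9.4 degrees


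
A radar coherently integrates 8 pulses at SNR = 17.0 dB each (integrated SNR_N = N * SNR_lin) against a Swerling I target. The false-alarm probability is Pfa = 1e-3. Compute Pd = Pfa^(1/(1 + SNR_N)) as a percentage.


SNR_lin = 10^(17.0/10) = 50.11872
SNR_N = 8 * 50.11872 = 400.94976
1/(1 + SNR_N) = 1/401.94976 = 0.0024879
Pd = (1e-3)^0.0024879 = 0.98296
Pd = 98.3%

98.3%


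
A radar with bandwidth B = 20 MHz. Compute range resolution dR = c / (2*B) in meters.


dR = 3e8 / (2 * 20000000.0) = 7.5 m

7.5 m


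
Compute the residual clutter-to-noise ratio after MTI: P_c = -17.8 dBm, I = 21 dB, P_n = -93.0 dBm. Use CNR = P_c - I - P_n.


CNR = -17.8 - 21 - (-93.0) = 54.2 dB

54.2 dB


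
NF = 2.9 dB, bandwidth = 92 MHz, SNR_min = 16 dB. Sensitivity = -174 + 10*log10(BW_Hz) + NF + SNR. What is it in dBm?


10*log10(92000000.0) = 79.64
S = -174 + 79.64 + 2.9 + 16 = -75.5 dBm

-75.5 dBm


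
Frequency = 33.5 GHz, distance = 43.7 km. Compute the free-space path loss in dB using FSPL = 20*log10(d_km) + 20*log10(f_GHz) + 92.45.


20*log10(43.7) = 32.81
20*log10(33.5) = 30.5
FSPL = 155.8 dB

155.8 dB


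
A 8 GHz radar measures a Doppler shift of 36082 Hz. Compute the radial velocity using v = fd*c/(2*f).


v = 36082 * 3e8 / (2 * 8000000000.0) = 676.5 m/s

676.5 m/s


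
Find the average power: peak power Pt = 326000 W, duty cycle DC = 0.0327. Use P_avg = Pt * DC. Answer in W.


P_avg = 326000 * 0.0327 = 10660.2 W

10660.2 W


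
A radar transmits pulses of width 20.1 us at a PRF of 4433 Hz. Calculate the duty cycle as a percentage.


DC = 20.1e-6 * 4433 * 100 = 8.91%

8.91%


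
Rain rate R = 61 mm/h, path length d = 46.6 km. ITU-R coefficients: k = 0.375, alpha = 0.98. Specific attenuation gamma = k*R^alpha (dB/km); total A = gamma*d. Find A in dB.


gamma = 0.375 * 61^0.98 = 21.069513 dB/km
A = 21.069513 * 46.6 = 981.84 dB

981.84 dB


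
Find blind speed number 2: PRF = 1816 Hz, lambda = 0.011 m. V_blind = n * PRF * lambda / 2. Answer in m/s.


V_blind = 2 * 1816 * 0.011 / 2 = 20.0 m/s

20.0 m/s


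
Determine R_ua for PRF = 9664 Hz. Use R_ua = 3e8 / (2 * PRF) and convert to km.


R_ua = 3e8 / (2 * 9664) = 15521.5 m = 15.5 km

15.5 km


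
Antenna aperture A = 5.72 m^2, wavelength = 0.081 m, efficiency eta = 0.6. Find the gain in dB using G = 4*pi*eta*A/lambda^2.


G_linear = 4*pi*0.6*5.72/0.081^2 = 6573.36
G_dB = 10*log10(6573.36) = 38.2 dB

38.2 dB


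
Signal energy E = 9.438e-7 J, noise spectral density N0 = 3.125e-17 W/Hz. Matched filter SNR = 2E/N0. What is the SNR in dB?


SNR_lin = 2 * 9.438e-7 / 3.125e-17 = 6.04e10
SNR_dB = 10*log10(6.04e10) = 107.8 dB

107.8 dB


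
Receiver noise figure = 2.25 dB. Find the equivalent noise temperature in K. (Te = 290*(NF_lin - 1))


NF_lin = 10^(2.25/10) = 1.678804
Te = 290 * (1.678804 - 1) = 196.9 K

196.9 K


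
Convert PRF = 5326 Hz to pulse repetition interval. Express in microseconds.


PRI = 1/5326 = 0.0001877582 s = 187.8 us

187.8 us


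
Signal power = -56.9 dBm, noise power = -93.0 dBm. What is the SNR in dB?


SNR = -56.9 - (-93.0) = 36.1 dB

36.1 dB


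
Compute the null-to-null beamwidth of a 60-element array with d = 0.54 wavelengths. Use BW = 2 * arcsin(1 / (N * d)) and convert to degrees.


1/(N*d) = 1/(60*0.54) = 0.030864
BW = 2*arcsin(0.030864) = 3.5 degrees

3.5 degrees


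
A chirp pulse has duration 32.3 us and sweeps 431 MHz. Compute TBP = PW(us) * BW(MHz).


TBP = 32.3 * 431 = 13921.3

13921.3


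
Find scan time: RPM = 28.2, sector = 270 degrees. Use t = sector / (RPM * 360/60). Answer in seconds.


t = 270 / (28.2 * 360) * 60 = 1.6 s

1.6 s


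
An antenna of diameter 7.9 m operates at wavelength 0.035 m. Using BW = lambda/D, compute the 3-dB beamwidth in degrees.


BW_rad = 0.035 / 7.9 = 0.00443
BW_deg = 0.25 degrees

0.25 degrees


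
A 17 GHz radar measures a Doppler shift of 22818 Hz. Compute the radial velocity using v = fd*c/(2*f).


v = 22818 * 3e8 / (2 * 17000000000.0) = 201.3 m/s

201.3 m/s


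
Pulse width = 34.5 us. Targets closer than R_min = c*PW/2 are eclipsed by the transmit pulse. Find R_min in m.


R_min = 3e8 * 34.5e-6 / 2 = 5175.0 m

5175.0 m


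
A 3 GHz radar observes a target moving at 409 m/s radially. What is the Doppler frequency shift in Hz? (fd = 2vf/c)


fd = 2 * 409 * 3000000000.0 / 3e8 = 8180.0 Hz

8180.0 Hz


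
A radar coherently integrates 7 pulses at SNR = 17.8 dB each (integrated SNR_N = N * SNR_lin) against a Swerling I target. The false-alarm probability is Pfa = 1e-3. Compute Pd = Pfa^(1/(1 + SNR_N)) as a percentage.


SNR_lin = 10^(17.8/10) = 60.25596
SNR_N = 7 * 60.25596 = 421.79172
1/(1 + SNR_N) = 1/422.79172 = 0.0023652
Pd = (1e-3)^0.0023652 = 0.98379
Pd = 98.4%

98.4%


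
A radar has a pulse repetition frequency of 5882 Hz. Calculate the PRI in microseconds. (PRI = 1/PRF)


PRI = 1/5882 = 0.0001700102 s = 170.0 us

170.0 us


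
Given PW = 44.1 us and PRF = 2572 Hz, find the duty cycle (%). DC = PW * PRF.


DC = 44.1e-6 * 2572 * 100 = 11.34%

11.34%


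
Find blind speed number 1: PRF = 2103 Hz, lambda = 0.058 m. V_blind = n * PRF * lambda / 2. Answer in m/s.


V_blind = 1 * 2103 * 0.058 / 2 = 61.0 m/s

61.0 m/s


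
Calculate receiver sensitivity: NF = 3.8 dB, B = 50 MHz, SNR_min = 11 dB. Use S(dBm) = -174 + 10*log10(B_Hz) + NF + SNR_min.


10*log10(50000000.0) = 76.99
S = -174 + 76.99 + 3.8 + 11 = -82.2 dBm

-82.2 dBm


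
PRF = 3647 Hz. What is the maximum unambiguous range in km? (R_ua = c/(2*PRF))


R_ua = 3e8 / (2 * 3647) = 41129.7 m = 41.1 km

41.1 km


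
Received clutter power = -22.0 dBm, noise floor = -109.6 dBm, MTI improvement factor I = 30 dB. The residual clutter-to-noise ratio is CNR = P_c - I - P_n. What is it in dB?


CNR = -22.0 - 30 - (-109.6) = 57.6 dB

57.6 dB


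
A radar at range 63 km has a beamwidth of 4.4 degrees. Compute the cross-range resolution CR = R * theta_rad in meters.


BW_rad = 0.076794487
CR = 63000 * 0.076794487 = 4838.1 m

4838.1 m


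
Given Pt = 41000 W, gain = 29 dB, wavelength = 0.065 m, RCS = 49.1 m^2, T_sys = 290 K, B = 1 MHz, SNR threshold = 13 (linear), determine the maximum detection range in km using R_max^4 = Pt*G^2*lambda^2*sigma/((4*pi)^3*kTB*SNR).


G_lin = 10^(29/10) = 794.328235
R^4 = 41000 * 794.328235^2 * 0.065^2 * 49.1 / ((4*pi)^3 * 1.38e-23 * 290 * 1000000.0 * 13)
R^4 = 5.19807e19 m^4
R_max = (5.19807e19)^(1/4) = 84910.3 m = 84.9 km

84.9 km


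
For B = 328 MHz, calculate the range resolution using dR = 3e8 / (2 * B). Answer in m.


dR = 3e8 / (2 * 328000000.0) = 0.46 m

0.46 m


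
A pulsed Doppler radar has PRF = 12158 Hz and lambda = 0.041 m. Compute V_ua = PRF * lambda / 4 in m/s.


V_ua = 12158 * 0.041 / 4 = 124.6 m/s

124.6 m/s


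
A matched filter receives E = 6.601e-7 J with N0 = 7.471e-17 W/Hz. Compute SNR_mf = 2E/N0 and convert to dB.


SNR_lin = 2 * 6.601e-7 / 7.471e-17 = 1.767e10
SNR_dB = 10*log10(1.767e10) = 102.5 dB

102.5 dB


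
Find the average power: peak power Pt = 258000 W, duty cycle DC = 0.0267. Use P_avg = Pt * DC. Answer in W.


P_avg = 258000 * 0.0267 = 6888.6 W

6888.6 W


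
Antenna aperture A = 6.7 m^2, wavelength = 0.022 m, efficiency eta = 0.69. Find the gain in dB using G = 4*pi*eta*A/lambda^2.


G_linear = 4*pi*0.69*6.7/0.022^2 = 120029.61
G_dB = 10*log10(120029.61) = 50.8 dB

50.8 dB


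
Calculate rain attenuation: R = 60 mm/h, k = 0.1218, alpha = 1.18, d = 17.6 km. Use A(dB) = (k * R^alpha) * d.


gamma = 0.1218 * 60^1.18 = 15.27094 dB/km
A = 15.27094 * 17.6 = 268.77 dB

268.77 dB


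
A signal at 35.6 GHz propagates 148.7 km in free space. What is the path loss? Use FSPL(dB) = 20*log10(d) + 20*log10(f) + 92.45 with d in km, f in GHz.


20*log10(148.7) = 43.45
20*log10(35.6) = 31.03
FSPL = 166.9 dB

166.9 dB


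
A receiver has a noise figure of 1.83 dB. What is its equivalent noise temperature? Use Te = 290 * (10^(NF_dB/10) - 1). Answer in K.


NF_lin = 10^(1.83/10) = 1.524053
Te = 290 * (1.524053 - 1) = 152.0 K

152.0 K


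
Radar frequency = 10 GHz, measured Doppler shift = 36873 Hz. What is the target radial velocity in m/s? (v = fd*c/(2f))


v = 36873 * 3e8 / (2 * 10000000000.0) = 553.1 m/s

553.1 m/s
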